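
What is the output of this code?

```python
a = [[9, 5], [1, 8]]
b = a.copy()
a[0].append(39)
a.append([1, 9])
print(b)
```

Key concept: shallow copy with nested lists.
Step by step:
`a = [[9, 5], [1, 8]]` → a = [[9, 5], [1, 8]]
`b = a.copy()` → b = [[9, 5], [1, 8]]
`a[0].append(39)` → a = [[9, 5, 39], [1, 8]]; b = [[9, 5, 39], [1, 8]]
`a.append([1, 9])` → a = [[9, 5, 39], [1, 8], [1, 9]]
`print(b)` → prints [[9, 5, 39], [1, 8]]

Answer: [[9, 5, 39], [1, 8]]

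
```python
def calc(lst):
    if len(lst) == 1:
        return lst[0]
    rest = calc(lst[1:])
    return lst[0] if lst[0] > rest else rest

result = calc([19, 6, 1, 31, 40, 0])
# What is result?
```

Recursive max over [19, 6, 1, 31, 40, 0] = 40

Answer: 40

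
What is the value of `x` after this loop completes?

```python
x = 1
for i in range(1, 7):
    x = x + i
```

Start at 1, add 1 through 6
`x` takes the values: 1 → 2 → 4 → 7 → 11 → 16 → 22

Answer: 22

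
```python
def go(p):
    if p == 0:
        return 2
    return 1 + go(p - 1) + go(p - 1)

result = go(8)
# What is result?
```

go(p) = 1 + 2·go(p-1), go(0)=2. Closed form: (2+1)·2^8 - 1 = 767.

Answer: 767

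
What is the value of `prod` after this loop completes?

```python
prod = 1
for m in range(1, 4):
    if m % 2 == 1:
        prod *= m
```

Product of odd numbers 1 to 3
`prod` takes the values: 1 → 3

Answer: 3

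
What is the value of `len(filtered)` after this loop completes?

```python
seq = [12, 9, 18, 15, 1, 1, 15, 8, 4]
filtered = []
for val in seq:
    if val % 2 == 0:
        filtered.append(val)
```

Count even numbers in [12, 9, 18, 15, 1, 1, 15, 8, 4]
`filtered` takes the values: [] → [12] → [12, 18] → [12, 18, 8] → [12, 18, 8, 4]
So `len(filtered)` = 4

Answer: 4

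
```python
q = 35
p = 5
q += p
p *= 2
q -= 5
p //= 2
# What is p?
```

Trace:
`q = 35` → q = 35
`p = 5` → p = 5
`q += p` → q = 40
`p *= 2` → p = 10
`q -= 5` → q = 35
`p //= 2` → p = 5
So p = 5

Answer: 5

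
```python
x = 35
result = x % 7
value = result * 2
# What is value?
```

Trace:
`x = 35` → x = 35
`result = x % 7` → result = 0
`value = result * 2` → value = 0
So value = 0

Answer: 0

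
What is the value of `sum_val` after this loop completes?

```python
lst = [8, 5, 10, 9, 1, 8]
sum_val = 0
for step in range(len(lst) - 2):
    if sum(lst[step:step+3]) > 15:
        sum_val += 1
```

Count windows with sum > 15
`sum_val` takes the values: 0 → 1 → 2 → 3 → 4

Answer: 4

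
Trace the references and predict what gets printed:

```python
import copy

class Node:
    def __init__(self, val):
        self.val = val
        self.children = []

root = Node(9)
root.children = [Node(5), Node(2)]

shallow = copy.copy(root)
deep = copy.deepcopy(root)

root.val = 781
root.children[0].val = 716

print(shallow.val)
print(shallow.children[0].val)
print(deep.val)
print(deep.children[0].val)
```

Key concept: deep copy with custom objects.
Step by step:
`root = Node(9)` → root = Node(val=9, children=[])
`root.children = [Node(5), Node(2)]` → root = Node(val=9, children=[Node(val=5, children=[]), Node(val=2, children=[])])
`shallow = copy.copy(root)` → shallow = Node(val=9, children=[Node(val=5, children=[]), Node(val=2, children=[])])
`deep = copy.deepcopy(root)` → deep = Node(val=9, children=[Node(val=5, children=[]), Node(val=2, children=[])])
`root.val = 781` → root = Node(val=781, children=[Node(val=5, children=[]), Node(val=2, children=[])])
`root.children[0].val = 716` → root = Node(val=781, children=[Node(val=716, children=[]), Node(val=2, children=[])]); shallow = Node(val=9, children=[Node(val=716, children=[]), Node(val=2, children=[])])
`print(shallow.val)` → prints 9
`print(shallow.children[0].val)` → prints 716
`print(deep.val)` → prints 9
`print(deep.children[0].val)` → prints 5

Answer:
9
716
9
5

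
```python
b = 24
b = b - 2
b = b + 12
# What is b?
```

Trace:
`b = 24` → b = 24
`b = b - 2` → b = 22
`b = b + 12` → b = 34
So b = 34

Answer: 34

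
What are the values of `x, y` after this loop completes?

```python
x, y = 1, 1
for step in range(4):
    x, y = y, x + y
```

Fibonacci: after 4 iterations
`x, y` takes the values: (1, 1) → (1, 2) → (2, 3) → (3, 5) → (5, 8)

Answer: 5, 8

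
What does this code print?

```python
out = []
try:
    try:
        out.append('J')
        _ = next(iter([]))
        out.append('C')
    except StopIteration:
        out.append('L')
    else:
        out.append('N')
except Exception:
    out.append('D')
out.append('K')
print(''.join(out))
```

Execution trace: 'J' (inner try body) → 'L' (inner except StopIteration) → 'K' (after the try/except). Output: JLK

Answer: JLK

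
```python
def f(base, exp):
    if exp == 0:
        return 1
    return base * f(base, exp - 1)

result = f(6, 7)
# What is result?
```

f(6, 7) = 6 * 6 * 6 * 6 * 6 * 6 * 6 = 279936

Answer: 279936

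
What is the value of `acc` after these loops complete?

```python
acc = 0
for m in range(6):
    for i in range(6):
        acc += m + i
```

Sum of all m+i for m,i in 6x6
`acc` takes the values: 0 → 1 → 3 → 6 → 10 → 15 → 16 → 18 → 21 → 25 → 30 → 36 → 38 → 41 → 45 → 50 → 56 → 63 → 66 → 70 → 75 → 81 → 88 → 96 → 100 → 105 → 111 → 118 → 126 → 135 → 140 → 146 → 153 → 161 → 170 → 180

Answer: 180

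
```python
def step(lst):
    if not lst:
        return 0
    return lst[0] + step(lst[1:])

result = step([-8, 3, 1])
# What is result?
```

(-8) + 3 + 1 + 0 = -4

Answer: -4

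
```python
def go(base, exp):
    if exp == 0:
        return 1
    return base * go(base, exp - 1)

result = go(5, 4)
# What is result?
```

go(5, 4) = 5 * 5 * 5 * 5 = 625

Answer: 625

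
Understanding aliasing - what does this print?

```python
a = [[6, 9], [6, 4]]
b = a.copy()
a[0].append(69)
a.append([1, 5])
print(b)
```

Key concept: shallow copy with nested lists.
Step by step:
`a = [[6, 9], [6, 4]]` → a = [[6, 9], [6, 4]]
`b = a.copy()` → b = [[6, 9], [6, 4]]
`a[0].append(69)` → a = [[6, 9, 69], [6, 4]]; b = [[6, 9, 69], [6, 4]]
`a.append([1, 5])` → a = [[6, 9, 69], [6, 4], [1, 5]]
`print(b)` → prints [[6, 9, 69], [6, 4]]

Answer: [[6, 9, 69], [6, 4]]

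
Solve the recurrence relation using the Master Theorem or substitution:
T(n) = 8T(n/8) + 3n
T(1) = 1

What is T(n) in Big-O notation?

By Master Theorem: a=8, b=8, f(n)=3n. Since log_8(8) = 1 and f(n) = Θ(n^1), Case 2 applies. T(n) = O(n log n).

Answer: O(n log n)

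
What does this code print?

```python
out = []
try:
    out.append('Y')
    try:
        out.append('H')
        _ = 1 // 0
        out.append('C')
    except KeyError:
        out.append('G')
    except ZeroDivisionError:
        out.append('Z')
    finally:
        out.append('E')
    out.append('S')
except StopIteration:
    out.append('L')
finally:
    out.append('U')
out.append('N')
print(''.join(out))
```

Execution trace: 'Y' (try body) → 'H' (inner try body) → 'Z' (inner except ZeroDivisionError) → 'E' (inner finally) → 'S' (try body, no exception) → 'U' (finally) → 'N' (after the try/except). Output: YHZESUN

Answer: YHZESUN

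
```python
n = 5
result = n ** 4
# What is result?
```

Trace:
`n = 5` → n = 5
`result = n ** 4` → result = 625
So result = 625

Answer: 625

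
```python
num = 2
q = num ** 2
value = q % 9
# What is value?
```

Trace:
`num = 2` → num = 2
`q = num ** 2` → q = 4
`value = q % 9` → value = 4
So value = 4

Answer: 4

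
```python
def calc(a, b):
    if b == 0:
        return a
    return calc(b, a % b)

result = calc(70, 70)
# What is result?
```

calc(70, 70) -> calc(70, 0) -> 70

Answer: 70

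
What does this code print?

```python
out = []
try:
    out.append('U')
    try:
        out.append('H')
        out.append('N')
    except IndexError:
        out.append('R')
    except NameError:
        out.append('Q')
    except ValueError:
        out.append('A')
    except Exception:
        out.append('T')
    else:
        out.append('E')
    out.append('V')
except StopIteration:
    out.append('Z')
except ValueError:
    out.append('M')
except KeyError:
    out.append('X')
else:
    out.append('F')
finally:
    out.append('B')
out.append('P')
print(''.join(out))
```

Execution trace: 'U' (try body) → 'H' (inner try body) → 'N' (inner try body, no exception) → 'E' (inner else) → 'V' (try body, no exception) → 'F' (else) → 'B' (finally) → 'P' (after the try/except). Output: UHNEVFBP

Answer: UHNEVFBP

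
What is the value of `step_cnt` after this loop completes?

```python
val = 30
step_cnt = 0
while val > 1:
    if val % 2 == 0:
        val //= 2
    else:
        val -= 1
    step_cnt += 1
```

Steps to reduce 30 to 1
`step_cnt` takes the values: 0 → 1 → 2 → 3 → 4 → 5 → 6 → 7

Answer: 7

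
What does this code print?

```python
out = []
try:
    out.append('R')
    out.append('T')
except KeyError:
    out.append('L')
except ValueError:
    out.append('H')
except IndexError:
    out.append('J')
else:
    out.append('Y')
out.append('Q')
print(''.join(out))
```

Execution trace: 'R' (try body) → 'T' (try body, no exception) → 'Y' (else) → 'Q' (after the try/except). Output: RTYQ

Answer: RTYQ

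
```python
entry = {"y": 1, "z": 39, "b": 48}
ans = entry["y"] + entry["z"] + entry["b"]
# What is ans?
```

Trace:
`entry = {"y": 1, "z": 39, "b": 48}` → entry = {'y': 1, 'z': 39, 'b': 48}
`ans = entry["y"] + entry["z"] + entry["b"]` → ans = 88
So ans = 88

Answer: 88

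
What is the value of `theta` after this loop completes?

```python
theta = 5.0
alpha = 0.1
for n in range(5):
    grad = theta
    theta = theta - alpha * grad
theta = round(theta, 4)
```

Gradient descent: w = 5.0 * (1 - 0.1)^5
`theta` takes the values: 5.0 → 4.5 → 4.05 → 3.645 → 3.2805 → 2.95245 → 2.9524

Answer: 2.9524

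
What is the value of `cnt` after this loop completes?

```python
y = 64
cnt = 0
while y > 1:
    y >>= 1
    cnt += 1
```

Count right shifts until 1
`cnt` takes the values: 0 → 1 → 2 → 3 → 4 → 5 → 6

Answer: 6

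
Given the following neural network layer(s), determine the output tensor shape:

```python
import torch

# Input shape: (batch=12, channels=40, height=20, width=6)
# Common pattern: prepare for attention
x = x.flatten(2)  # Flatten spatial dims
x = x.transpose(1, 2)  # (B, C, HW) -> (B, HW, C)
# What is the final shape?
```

Input: (12, 40, 20, 6) -> after flatten(2): (12, 40, 120) -> Output: (12, 120, 40)

Answer: (12, 120, 40)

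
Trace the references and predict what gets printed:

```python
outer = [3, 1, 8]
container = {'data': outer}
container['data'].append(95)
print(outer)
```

Key concept: dict holds reference to list.
Step by step:
`outer = [3, 1, 8]` → outer = [3, 1, 8]
`container = {'data': outer}` → container = {'data': [3, 1, 8]}
`container['data'].append(95)` → outer = [3, 1, 8, 95]; container = {'data': [3, 1, 8, 95]}
`print(outer)` → prints [3, 1, 8, 95]

Answer: [3, 1, 8, 95]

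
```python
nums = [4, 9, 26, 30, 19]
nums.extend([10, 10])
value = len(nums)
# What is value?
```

Trace:
`nums = [4, 9, 26, 30, 19]` → nums = [4, 9, 26, 30, 19]
`nums.extend([10, 10])` → nums = [4, 9, 26, 30, 19, 10, 10]
`value = len(nums)` → value = 7
So value = 7

Answer: 7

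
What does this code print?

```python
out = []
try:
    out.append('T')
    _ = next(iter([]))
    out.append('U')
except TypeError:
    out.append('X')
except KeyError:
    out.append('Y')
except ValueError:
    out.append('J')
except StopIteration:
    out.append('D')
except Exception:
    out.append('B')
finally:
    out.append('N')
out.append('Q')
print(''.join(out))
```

Execution trace: 'T' (try body) → 'D' (except StopIteration) → 'N' (finally) → 'Q' (after the try/except). Output: TDNQ

Answer: TDNQ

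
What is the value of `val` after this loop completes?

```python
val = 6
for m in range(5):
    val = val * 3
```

Multiply by 3, 5 times: 6 * 3^5 = 1458
`val` takes the values: 6 → 18 → 54 → 162 → 486 → 1458

Answer: 1458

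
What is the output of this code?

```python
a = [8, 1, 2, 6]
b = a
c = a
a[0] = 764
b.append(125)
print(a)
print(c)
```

Key concept: multiple aliases.
Step by step:
`a = [8, 1, 2, 6]` → a = [8, 1, 2, 6]
`b = a` → b = [8, 1, 2, 6] (same object as a)
`c = a` → c = [8, 1, 2, 6] (same object as a, b)
`a[0] = 764` → a = [764, 1, 2, 6] (same object as b, c); b = [764, 1, 2, 6] (same object as a, c); c = [764, 1, 2, 6] (same object as a, b)
`b.append(125)` → a = [764, 1, 2, 6, 125] (same object as b, c); b = [764, 1, 2, 6, 125] (same object as a, c); c = [764, 1, 2, 6, 125] (same object as a, b)
`print(a)` → prints [764, 1, 2, 6, 125]
`print(c)` → prints [764, 1, 2, 6, 125]

Answer:
[764, 1, 2, 6, 125]
[764, 1, 2, 6, 125]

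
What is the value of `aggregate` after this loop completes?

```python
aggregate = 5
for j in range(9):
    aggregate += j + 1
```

Start at 5, add 1 to 9 = 50
`aggregate` takes the values: 5 → 6 → 8 → 11 → 15 → 20 → 26 → 33 → 41 → 50

Answer: 50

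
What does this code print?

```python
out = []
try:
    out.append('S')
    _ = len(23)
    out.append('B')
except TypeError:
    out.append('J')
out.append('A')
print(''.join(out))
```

Execution trace: 'S' (try body) → 'J' (except TypeError) → 'A' (after the try/except). Output: SJA

Answer: SJA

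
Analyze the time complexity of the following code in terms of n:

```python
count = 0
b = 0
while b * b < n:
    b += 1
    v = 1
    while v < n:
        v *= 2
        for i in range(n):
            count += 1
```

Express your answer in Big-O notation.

Each loop level contributes: √n × log n × n. Multiplying the contributions gives O(n√n log n).

Answer: O(n√n log n)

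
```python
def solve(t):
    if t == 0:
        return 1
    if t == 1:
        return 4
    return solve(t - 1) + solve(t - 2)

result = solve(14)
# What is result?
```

Build up from base cases: solve(0)=1, solve(1)=4, solve(2)=5, solve(3)=9, solve(4)=14, solve(5)=23, solve(6)=37, ..., solve(14)=1741

Answer: 1741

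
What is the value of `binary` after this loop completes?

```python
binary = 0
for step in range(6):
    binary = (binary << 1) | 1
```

Build 6 consecutive 1-bits: 0b111111
`binary` takes the values: 0 → 1 → 3 → 7 → 15 → 31 → 63

Answer: 63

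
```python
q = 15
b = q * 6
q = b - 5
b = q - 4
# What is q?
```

Trace:
`q = 15` → q = 15
`b = q * 6` → b = 90
`q = b - 5` → q = 85
`b = q - 4` → b = 81
So q = 85

Answer: 85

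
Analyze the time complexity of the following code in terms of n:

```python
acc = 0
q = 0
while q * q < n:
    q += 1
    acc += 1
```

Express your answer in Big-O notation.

Each loop level contributes: √n. Multiplying the contributions gives O(√n).

Answer: O(√n)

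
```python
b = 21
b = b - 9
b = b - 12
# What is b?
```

Trace:
`b = 21` → b = 21
`b = b - 9` → b = 12
`b = b - 12` → b = 0
So b = 0

Answer: 0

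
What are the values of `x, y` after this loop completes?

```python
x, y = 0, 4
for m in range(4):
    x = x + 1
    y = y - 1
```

x goes 0→4, y goes 4→0
`x, y` takes the values: (0, 4) → (1, 4) → (1, 3) → (2, 3) → (2, 2) → (3, 2) → (3, 1) → (4, 1) → (4, 0)

Answer: 4, 0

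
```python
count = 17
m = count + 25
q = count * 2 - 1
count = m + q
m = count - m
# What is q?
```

Trace:
`count = 17` → count = 17
`m = count + 25` → m = 42
`q = count * 2 - 1` → q = 33
`count = m + q` → count = 75
`m = count - m` → m = 33
So q = 33

Answer: 33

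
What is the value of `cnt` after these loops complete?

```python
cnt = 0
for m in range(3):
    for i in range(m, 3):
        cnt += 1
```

Upper triangle: 3 + 2 + ... + 1
`cnt` takes the values: 0 → 1 → 2 → 3 → 4 → 5 → 6

Answer: 6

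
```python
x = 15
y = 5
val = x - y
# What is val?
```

Trace:
`x = 15` → x = 15
`y = 5` → y = 5
`val = x - y` → val = 10
So val = 10

Answer: 10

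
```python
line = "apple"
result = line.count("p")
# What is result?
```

Trace:
`line = "apple"` → line = 'apple'
`result = line.count("p")` → result = 2
So result = 2

Answer: 2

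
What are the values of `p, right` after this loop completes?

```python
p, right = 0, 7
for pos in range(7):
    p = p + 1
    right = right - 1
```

p goes 0→7, right goes 7→0
`p, right` takes the values: (0, 7) → (1, 7) → (1, 6) → (2, 6) → (2, 5) → (3, 5) → (3, 4) → (4, 4) → (4, 3) → (5, 3) → (5, 2) → (6, 2) → (6, 1) → (7, 1) → (7, 0)

Answer: 7, 0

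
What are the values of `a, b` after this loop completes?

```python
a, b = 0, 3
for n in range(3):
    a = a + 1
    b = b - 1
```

a goes 0→3, b goes 3→0
`a, b` takes the values: (0, 3) → (1, 3) → (1, 2) → (2, 2) → (2, 1) → (3, 1) → (3, 0)

Answer: 3, 0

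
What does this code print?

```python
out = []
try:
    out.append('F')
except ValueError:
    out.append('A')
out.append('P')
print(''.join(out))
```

Execution trace: 'F' (try body, no exception) → 'P' (after the try/except). Output: FP

Answer: FP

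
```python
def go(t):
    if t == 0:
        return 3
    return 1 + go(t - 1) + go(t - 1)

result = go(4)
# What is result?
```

go(t) = 1 + 2·go(t-1), go(0)=3. Closed form: (3+1)·2^4 - 1 = 63.

Answer: 63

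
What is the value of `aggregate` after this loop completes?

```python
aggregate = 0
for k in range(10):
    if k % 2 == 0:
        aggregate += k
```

Sum of even numbers 0 to 9
`aggregate` takes the values: 0 → 2 → 6 → 12 → 20

Answer: 20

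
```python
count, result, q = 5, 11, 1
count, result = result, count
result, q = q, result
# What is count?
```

Trace:
`count, result, q = 5, 11, 1` → count = 5; result = 11; q = 1
`count, result = result, count` → count = 11; result = 5
`result, q = q, result` → result = 1; q = 5
So count = 11

Answer: 11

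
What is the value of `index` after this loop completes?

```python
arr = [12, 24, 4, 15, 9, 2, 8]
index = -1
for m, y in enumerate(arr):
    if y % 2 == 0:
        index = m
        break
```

First even number index in [12, 24, 4, 15, 9, 2, 8]
`index` takes the values: -1 → 0

Answer: 0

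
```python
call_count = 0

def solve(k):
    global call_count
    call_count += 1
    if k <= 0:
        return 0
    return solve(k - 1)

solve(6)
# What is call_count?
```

Linear recursion stepping by 1: 7 calls from k=6 down to ≤0.

Answer: 7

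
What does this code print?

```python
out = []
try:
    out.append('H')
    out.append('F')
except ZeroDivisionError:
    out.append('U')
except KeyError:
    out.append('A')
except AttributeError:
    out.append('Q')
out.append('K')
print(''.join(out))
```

Execution trace: 'H' (try body) → 'F' (try body, no exception) → 'K' (after the try/except). Output: HFK

Answer: HFK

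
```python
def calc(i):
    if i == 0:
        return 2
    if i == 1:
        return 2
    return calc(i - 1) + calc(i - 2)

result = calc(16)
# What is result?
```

Build up from base cases: calc(0)=2, calc(1)=2, calc(2)=4, calc(3)=6, calc(4)=10, calc(5)=16, calc(6)=26, ..., calc(16)=3194

Answer: 3194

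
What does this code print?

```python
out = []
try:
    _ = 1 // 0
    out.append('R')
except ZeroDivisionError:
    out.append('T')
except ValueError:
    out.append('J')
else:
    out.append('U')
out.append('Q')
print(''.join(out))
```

Execution trace: 'T' (except ZeroDivisionError) → 'Q' (after the try/except). Output: TQ

Answer: TQ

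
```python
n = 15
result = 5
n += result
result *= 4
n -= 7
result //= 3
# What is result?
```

Trace:
`n = 15` → n = 15
`result = 5` → result = 5
`n += result` → n = 20
`result *= 4` → result = 20
`n -= 7` → n = 13
`result //= 3` → result = 6
So result = 6

Answer: 6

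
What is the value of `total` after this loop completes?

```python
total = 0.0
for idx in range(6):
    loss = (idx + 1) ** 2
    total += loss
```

Sum of squared losses 1² + 2² + ... + 6²
`total` takes the values: 0.0 → 1.0 → 5.0 → 14.0 → 30.0 → 55.0 → 91.0

Answer: 91.0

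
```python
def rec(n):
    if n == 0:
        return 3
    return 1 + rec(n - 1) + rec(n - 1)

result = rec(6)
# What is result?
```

rec(n) = 1 + 2·rec(n-1), rec(0)=3. Closed form: (3+1)·2^6 - 1 = 255.

Answer: 255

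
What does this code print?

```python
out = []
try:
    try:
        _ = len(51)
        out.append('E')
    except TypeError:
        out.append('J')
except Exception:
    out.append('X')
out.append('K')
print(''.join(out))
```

Execution trace: 'J' (inner except TypeError) → 'K' (after the try/except). Output: JK

Answer: JK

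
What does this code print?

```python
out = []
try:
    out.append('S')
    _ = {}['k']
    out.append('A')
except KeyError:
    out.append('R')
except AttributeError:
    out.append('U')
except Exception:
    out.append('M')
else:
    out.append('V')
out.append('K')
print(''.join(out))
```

Execution trace: 'S' (try body) → 'R' (except KeyError) → 'K' (after the try/except). Output: SRK

Answer: SRK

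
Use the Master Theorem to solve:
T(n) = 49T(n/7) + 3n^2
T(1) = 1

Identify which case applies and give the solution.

a=49, b=7, f(n)=3n^2. log_7(49) = 2. Since c=2 = 2, Case 2 applies: T(n) = Θ(n^log_b(a) · log n) = O(n^2 log n).

Answer: O(n^2 log n) - Case 2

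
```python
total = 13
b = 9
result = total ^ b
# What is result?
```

Trace:
`total = 13` → total = 13
`b = 9` → b = 9
`result = total ^ b` → result = 4
So result = 4

Answer: 4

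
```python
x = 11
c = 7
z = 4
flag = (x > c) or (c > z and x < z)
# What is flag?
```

Trace:
`x = 11` → x = 11
`c = 7` → c = 7
`z = 4` → z = 4
`flag = (x > c) or (c > z and x < z)` → flag = True
So flag = True

Answer: True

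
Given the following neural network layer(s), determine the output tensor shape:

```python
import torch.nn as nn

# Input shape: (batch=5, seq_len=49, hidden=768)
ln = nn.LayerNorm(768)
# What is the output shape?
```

Input: (5, 49, 768) -> Output: (5, 49, 768)

Answer: (5, 49, 768)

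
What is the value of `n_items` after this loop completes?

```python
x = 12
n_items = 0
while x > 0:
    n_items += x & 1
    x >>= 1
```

Count set bits in 12 (binary: 0b1100)
`n_items` takes the values: 0 → 1 → 2

Answer: 2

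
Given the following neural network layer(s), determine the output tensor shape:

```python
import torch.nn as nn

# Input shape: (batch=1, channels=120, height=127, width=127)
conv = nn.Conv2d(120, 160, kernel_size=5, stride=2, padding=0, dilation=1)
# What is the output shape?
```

Input: (1, 120, 127, 127) -> Output: (1, 160, 62, 62)

Answer: (1, 160, 62, 62)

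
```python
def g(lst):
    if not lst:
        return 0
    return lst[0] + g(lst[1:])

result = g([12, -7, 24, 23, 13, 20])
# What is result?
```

12 + (-7) + 24 + 23 + 13 + 20 + 0 = 85

Answer: 85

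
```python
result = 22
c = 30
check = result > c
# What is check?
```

Trace:
`result = 22` → result = 22
`c = 30` → c = 30
`check = result > c` → check = False
So check = False

Answer: False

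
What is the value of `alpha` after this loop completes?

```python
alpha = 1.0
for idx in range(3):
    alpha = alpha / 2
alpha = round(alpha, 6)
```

Halving LR 3 times: 1 / 2^3
`alpha` takes the values: 1.0 → 0.5 → 0.25 → 0.125

Answer: 0.125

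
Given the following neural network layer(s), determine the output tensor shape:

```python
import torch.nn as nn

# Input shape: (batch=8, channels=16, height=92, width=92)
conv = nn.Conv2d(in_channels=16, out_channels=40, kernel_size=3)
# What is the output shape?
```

Input: (8, 16, 92, 92) -> Output: (8, 40, 90, 90)

Answer: (8, 40, 90, 90)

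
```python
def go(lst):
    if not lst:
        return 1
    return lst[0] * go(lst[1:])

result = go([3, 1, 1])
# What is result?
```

Product over [3, 1, 1] = 3 * 1 * 1 = 3

Answer: 3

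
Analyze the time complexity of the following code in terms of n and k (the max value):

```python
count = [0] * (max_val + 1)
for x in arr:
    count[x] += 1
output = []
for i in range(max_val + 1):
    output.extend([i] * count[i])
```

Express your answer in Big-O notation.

This is Counting sort (k = max value). Time complexity: O(n + k).

Answer: O(n + k)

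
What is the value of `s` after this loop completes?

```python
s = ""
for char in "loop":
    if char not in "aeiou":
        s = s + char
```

Remove vowels from 'loop'
`s` takes the values: "" → "l" → "lp"

Answer: "lp"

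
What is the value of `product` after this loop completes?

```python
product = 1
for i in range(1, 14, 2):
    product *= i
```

Product of 1, 3, 5, ... up to 13
`product` takes the values: 1 → 3 → 15 → 105 → 945 → 10395 → 135135

Answer: 135135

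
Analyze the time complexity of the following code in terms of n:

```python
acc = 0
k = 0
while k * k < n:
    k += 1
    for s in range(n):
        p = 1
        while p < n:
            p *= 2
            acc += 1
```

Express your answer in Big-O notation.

Each loop level contributes: √n × n × log n. Multiplying the contributions gives O(n√n log n).

Answer: O(n√n log n)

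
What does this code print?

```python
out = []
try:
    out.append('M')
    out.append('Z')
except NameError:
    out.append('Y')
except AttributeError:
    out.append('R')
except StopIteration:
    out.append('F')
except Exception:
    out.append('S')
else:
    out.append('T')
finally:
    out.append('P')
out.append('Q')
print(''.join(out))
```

Execution trace: 'M' (try body) → 'Z' (try body, no exception) → 'T' (else) → 'P' (finally) → 'Q' (after the try/except). Output: MZTPQ

Answer: MZTPQ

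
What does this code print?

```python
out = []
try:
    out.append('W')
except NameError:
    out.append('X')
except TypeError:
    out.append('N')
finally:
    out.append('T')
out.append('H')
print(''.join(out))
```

Execution trace: 'W' (try body, no exception) → 'T' (finally) → 'H' (after the try/except). Output: WTH

Answer: WTH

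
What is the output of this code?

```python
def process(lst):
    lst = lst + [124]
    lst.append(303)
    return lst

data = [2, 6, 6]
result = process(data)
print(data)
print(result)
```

Key concept: rebinding parameter vs mutation.
Step by step:
`data = [2, 6, 6]` → data = [2, 6, 6]
`result = process(data)` → result = [2, 6, 6, 124, 303]
`print(data)` → prints [2, 6, 6]
`print(result)` → prints [2, 6, 6, 124, 303]

Answer:
[2, 6, 6]
[2, 6, 6, 124, 303]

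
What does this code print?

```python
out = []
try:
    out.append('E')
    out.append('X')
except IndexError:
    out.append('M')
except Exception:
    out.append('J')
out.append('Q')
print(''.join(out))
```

Execution trace: 'E' (try body) → 'X' (try body, no exception) → 'Q' (after the try/except). Output: EXQ

Answer: EXQ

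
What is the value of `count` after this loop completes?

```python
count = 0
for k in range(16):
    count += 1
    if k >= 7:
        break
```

Loop breaks when k reaches 7, count is 8
`count` takes the values: 0 → 1 → 2 → 3 → 4 → 5 → 6 → 7 → 8

Answer: 8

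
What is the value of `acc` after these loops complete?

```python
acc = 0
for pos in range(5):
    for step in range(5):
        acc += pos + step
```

Sum of all pos+step for pos,step in 5x5
`acc` takes the values: 0 → 1 → 3 → 6 → 10 → 11 → 13 → 16 → 20 → 25 → 27 → 30 → 34 → 39 → 45 → 48 → 52 → 57 → 63 → 70 → 74 → 79 → 85 → 92 → 100

Answer: 100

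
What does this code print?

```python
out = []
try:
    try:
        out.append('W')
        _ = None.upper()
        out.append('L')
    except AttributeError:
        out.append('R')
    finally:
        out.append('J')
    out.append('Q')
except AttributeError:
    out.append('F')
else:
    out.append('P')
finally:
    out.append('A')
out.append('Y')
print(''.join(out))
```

Execution trace: 'W' (inner try body) → 'R' (inner except AttributeError) → 'J' (inner finally) → 'Q' (try body, no exception) → 'P' (else) → 'A' (finally) → 'Y' (after the try/except). Output: WRJQPAY

Answer: WRJQPAY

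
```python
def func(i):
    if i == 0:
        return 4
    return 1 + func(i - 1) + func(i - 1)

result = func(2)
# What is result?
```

func(i) = 1 + 2·func(i-1), func(0)=4. Closed form: (4+1)·2^2 - 1 = 19.

Answer: 19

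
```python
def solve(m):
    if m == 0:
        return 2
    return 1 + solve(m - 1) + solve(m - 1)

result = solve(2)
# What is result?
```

solve(m) = 1 + 2·solve(m-1), solve(0)=2. Closed form: (2+1)·2^2 - 1 = 11.

Answer: 11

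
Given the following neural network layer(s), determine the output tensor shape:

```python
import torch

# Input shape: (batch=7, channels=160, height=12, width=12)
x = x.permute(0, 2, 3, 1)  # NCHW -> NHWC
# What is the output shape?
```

Input: (7, 160, 12, 12) -> Output: (7, 12, 12, 160)

Answer: (7, 12, 12, 160)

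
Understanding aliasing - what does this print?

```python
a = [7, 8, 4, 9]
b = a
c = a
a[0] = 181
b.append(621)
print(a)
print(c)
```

Key concept: multiple aliases.
Step by step:
`a = [7, 8, 4, 9]` → a = [7, 8, 4, 9]
`b = a` → b = [7, 8, 4, 9] (same object as a)
`c = a` → c = [7, 8, 4, 9] (same object as a, b)
`a[0] = 181` → a = [181, 8, 4, 9] (same object as b, c); b = [181, 8, 4, 9] (same object as a, c); c = [181, 8, 4, 9] (same object as a, b)
`b.append(621)` → a = [181, 8, 4, 9, 621] (same object as b, c); b = [181, 8, 4, 9, 621] (same object as a, c); c = [181, 8, 4, 9, 621] (same object as a, b)
`print(a)` → prints [181, 8, 4, 9, 621]
`print(c)` → prints [181, 8, 4, 9, 621]

Answer:
[181, 8, 4, 9, 621]
[181, 8, 4, 9, 621]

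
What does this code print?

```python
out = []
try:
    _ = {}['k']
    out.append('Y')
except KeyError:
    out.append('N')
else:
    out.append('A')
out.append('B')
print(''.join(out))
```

Execution trace: 'N' (except KeyError) → 'B' (after the try/except). Output: NB

Answer: NB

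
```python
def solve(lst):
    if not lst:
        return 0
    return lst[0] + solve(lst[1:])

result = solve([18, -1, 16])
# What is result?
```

18 + (-1) + 16 + 0 = 33

Answer: 33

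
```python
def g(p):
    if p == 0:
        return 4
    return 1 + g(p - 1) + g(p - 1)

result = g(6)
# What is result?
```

g(p) = 1 + 2·g(p-1), g(0)=4. Closed form: (4+1)·2^6 - 1 = 319.

Answer: 319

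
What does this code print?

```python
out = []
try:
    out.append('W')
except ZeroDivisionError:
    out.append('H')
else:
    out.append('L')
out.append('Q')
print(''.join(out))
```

Execution trace: 'W' (try body, no exception) → 'L' (else) → 'Q' (after the try/except). Output: WLQ

Answer: WLQ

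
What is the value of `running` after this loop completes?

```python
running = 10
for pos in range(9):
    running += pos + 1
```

Start at 10, add 1 to 9 = 55
`running` takes the values: 10 → 11 → 13 → 16 → 20 → 25 → 31 → 38 → 46 → 55

Answer: 55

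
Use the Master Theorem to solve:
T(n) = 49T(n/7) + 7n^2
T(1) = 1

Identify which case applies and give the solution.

a=49, b=7, f(n)=7n^2. log_7(49) = 2. Since c=2 = 2, Case 2 applies: T(n) = Θ(n^log_b(a) · log n) = O(n^2 log n).

Answer: O(n^2 log n) - Case 2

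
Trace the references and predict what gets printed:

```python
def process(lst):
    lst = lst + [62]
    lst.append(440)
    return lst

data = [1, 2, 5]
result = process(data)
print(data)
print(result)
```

Key concept: rebinding parameter vs mutation.
Step by step:
`data = [1, 2, 5]` → data = [1, 2, 5]
`result = process(data)` → result = [1, 2, 5, 62, 440]
`print(data)` → prints [1, 2, 5]
`print(result)` → prints [1, 2, 5, 62, 440]

Answer:
[1, 2, 5]
[1, 2, 5, 62, 440]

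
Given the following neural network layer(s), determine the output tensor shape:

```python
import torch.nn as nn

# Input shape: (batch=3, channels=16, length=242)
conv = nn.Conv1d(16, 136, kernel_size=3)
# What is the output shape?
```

Input: (3, 16, 242) -> Output: (3, 136, 240)

Answer: (3, 136, 240)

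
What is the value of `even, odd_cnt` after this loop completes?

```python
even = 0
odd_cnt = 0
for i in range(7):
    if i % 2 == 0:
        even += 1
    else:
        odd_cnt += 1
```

Count evens and odds in range(7)
`even, odd_cnt` takes the values: (0, 0) → (1, 0) → (1, 1) → (2, 1) → (2, 2) → (3, 2) → (3, 3) → (4, 3)

Answer: 4, 3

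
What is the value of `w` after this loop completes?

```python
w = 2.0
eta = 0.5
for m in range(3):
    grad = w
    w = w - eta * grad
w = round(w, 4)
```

Gradient descent: w = 2.0 * (1 - 0.5)^3
`w` takes the values: 2.0 → 1.0 → 0.5 → 0.25

Answer: 0.25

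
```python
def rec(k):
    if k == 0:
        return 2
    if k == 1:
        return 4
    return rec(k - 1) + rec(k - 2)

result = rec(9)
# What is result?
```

Build up from base cases: rec(0)=2, rec(1)=4, rec(2)=6, rec(3)=10, rec(4)=16, rec(5)=26, rec(6)=42, ..., rec(9)=178

Answer: 178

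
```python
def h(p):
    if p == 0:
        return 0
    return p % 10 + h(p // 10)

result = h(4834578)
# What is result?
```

Sum of digits of 4834578: 8 + 7 + 5 + 4 + 3 + 8 + 4 = 39

Answer: 39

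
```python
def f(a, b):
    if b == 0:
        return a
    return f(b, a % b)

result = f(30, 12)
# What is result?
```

f(30, 12) -> f(12, 6) -> f(6, 0) -> 6

Answer: 6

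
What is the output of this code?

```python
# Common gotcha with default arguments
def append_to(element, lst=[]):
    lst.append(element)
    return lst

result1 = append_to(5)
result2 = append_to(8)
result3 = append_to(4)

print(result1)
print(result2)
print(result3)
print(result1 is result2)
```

Key concept: mutable default argument gotcha.
Step by step:
`result1 = append_to(5)` → result1 = [5]
`result2 = append_to(8)` → result1 = [5, 8] (same object as result2); result2 = [5, 8] (same object as result1)
`result3 = append_to(4)` → result1 = [5, 8, 4] (same object as result2, result3); result2 = [5, 8, 4] (same object as result1, result3); result3 = [5, 8, 4] (same object as result1, result2)
`print(result1)` → prints [5, 8, 4]
`print(result2)` → prints [5, 8, 4]
`print(result3)` → prints [5, 8, 4]
`print(result1 is result2)` → prints True

Answer:
[5, 8, 4]
[5, 8, 4]
[5, 8, 4]
True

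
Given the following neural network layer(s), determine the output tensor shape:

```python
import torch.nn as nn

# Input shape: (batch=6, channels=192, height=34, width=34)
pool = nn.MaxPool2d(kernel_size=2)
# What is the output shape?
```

Input: (6, 192, 34, 34) -> Output: (6, 192, 17, 17)

Answer: (6, 192, 17, 17)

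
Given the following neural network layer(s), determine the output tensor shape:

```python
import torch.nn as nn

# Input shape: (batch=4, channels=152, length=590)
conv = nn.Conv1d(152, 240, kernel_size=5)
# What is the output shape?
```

Input: (4, 152, 590) -> Output: (4, 240, 586)

Answer: (4, 240, 586)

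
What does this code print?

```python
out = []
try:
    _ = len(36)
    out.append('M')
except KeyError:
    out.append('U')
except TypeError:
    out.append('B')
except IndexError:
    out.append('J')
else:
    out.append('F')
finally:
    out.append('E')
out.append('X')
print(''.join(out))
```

Execution trace: 'B' (except TypeError) → 'E' (finally) → 'X' (after the try/except). Output: BEX

Answer: BEX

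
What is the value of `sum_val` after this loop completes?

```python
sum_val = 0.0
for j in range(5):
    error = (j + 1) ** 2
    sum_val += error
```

Sum of squared losses 1² + 2² + ... + 5²
`sum_val` takes the values: 0.0 → 1.0 → 5.0 → 14.0 → 30.0 → 55.0

Answer: 55.0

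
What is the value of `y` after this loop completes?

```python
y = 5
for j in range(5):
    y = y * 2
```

Multiply by 2, 5 times: 5 * 2^5 = 160
`y` takes the values: 5 → 10 → 20 → 40 → 80 → 160

Answer: 160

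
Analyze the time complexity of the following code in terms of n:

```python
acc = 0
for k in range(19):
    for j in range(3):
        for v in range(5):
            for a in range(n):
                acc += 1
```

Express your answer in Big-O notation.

Each loop level contributes: 1 × 1 × 1 × n. Multiplying the contributions gives O(n).

Answer: O(n)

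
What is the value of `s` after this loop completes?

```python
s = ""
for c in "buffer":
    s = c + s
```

Reverse 'buffer'
`s` takes the values: "" → "b" → "ub" → "fub" → "ffub" → "effub" → "reffub"

Answer: "reffub"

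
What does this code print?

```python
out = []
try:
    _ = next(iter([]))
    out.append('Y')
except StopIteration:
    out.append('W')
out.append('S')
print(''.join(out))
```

Execution trace: 'W' (except StopIteration) → 'S' (after the try/except). Output: WS

Answer: WS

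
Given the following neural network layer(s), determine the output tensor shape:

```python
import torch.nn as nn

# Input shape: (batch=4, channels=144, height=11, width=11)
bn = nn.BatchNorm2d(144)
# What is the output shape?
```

Input: (4, 144, 11, 11) -> Output: (4, 144, 11, 11)

Answer: (4, 144, 11, 11)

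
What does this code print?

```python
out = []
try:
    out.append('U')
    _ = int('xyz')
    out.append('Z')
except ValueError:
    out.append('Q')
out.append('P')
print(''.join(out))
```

Execution trace: 'U' (try body) → 'Q' (except ValueError) → 'P' (after the try/except). Output: UQP

Answer: UQP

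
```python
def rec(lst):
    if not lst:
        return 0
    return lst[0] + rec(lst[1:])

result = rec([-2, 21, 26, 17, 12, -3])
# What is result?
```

(-2) + 21 + 26 + 17 + 12 + (-3) + 0 = 71

Answer: 71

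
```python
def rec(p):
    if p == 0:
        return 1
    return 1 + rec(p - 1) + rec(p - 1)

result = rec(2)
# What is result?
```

rec(p) = 1 + 2·rec(p-1), rec(0)=1. Closed form: (1+1)·2^2 - 1 = 7.

Answer: 7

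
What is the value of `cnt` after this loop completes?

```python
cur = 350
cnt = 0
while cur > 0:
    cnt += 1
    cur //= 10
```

Count digits by repeated division by 10
`cnt` takes the values: 0 → 1 → 2 → 3

Answer: 3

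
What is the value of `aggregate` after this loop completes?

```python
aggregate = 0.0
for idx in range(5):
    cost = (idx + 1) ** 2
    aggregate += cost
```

Sum of squared losses 1² + 2² + ... + 5²
`aggregate` takes the values: 0.0 → 1.0 → 5.0 → 14.0 → 30.0 → 55.0

Answer: 55.0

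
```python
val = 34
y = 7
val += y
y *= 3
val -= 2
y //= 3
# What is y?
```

Trace:
`val = 34` → val = 34
`y = 7` → y = 7
`val += y` → val = 41
`y *= 3` → y = 21
`val -= 2` → val = 39
`y //= 3` → y = 7
So y = 7

Answer: 7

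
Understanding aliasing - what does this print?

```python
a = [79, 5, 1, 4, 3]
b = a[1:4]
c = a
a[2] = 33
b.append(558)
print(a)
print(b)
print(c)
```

Key concept: slice vs alias.
Step by step:
`a = [79, 5, 1, 4, 3]` → a = [79, 5, 1, 4, 3]
`b = a[1:4]` → b = [5, 1, 4]
`c = a` → c = [79, 5, 1, 4, 3] (same object as a)
`a[2] = 33` → a = [79, 5, 33, 4, 3] (same object as c); c = [79, 5, 33, 4, 3] (same object as a)
`b.append(558)` → b = [5, 1, 4, 558]
`print(a)` → prints [79, 5, 33, 4, 3]
`print(b)` → prints [5, 1, 4, 558]
`print(c)` → prints [79, 5, 33, 4, 3]

Answer:
[79, 5, 33, 4, 3]
[5, 1, 4, 558]
[79, 5, 33, 4, 3]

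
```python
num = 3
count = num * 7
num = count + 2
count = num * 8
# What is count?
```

Trace:
`num = 3` → num = 3
`count = num * 7` → count = 21
`num = count + 2` → num = 23
`count = num * 8` → count = 184
So count = 184

Answer: 184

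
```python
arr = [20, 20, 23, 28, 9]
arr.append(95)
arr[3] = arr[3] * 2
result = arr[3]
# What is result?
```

Trace:
`arr = [20, 20, 23, 28, 9]` → arr = [20, 20, 23, 28, 9]
`arr.append(95)` → arr = [20, 20, 23, 28, 9, 95]
`arr[3] = arr[3] * 2` → arr = [20, 20, 23, 56, 9, 95]
`result = arr[3]` → result = 56
So result = 56

Answer: 56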